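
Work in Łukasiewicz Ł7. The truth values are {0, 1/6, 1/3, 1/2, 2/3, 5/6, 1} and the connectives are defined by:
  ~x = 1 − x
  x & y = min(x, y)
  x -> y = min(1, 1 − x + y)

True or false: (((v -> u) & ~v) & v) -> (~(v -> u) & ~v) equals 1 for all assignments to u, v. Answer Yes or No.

Counterexample: take u = 1/6, v = 1/6.
v -> u = 1/6 -> 1/6 = 1
~v = ~1/6 = 5/6
(v -> u) & ~v = 1 & 5/6 = 5/6
((v -> u) & ~v) & v = 5/6 & 1/6 = 1/6
v -> u = 1/6 -> 1/6 = 1
~(v -> u) = ~1 = 0
~v = ~1/6 = 5/6
~(v -> u) & ~v = 0 & 5/6 = 0
(((v -> u) & ~v) & v) -> (~(v -> u) & ~v) = 1/6 -> 0 = 5/6
This gives 5/6 ≠ 1.

No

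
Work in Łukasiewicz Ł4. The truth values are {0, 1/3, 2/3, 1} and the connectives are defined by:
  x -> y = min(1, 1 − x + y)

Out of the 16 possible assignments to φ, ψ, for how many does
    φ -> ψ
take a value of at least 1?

φ = 0, ψ = 0 ↦ 1  ≥
φ = 0, ψ = 1/3 ↦ 1  ≥
φ = 0, ψ = 2/3 ↦ 1  ≥
φ = 0, ψ = 1 ↦ 1  ≥
φ = 1/3, ψ = 0 ↦ 2/3  <
φ = 1/3, ψ = 1/3 ↦ 1  ≥
φ = 1/3, ψ = 2/3 ↦ 1  ≥
φ = 1/3, ψ = 1 ↦ 1  ≥
φ = 2/3, ψ = 0 ↦ 1/3  <
φ = 2/3, ψ = 1/3 ↦ 2/3  <
φ = 2/3, ψ = 2/3 ↦ 1  ≥
φ = 2/3, ψ = 1 ↦ 1  ≥
φ = 1, ψ = 0 ↦ 0  <
φ = 1, ψ = 1/3 ↦ 1/3  <
φ = 1, ψ = 2/3 ↦ 2/3  <
φ = 1, ψ = 1 ↦ 1  ≥
So 10 of the 16 assignments meet the threshold.

10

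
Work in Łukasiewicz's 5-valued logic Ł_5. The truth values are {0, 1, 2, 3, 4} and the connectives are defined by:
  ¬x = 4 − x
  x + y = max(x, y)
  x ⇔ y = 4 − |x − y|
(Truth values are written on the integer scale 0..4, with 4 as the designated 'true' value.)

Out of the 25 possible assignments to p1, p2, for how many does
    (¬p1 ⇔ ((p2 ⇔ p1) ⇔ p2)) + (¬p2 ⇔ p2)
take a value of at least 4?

value 4: 9 assignments (counts)
value 2: 12 assignments
value 0: 4 assignments
So 9 of the 25 assignments meet the threshold.

9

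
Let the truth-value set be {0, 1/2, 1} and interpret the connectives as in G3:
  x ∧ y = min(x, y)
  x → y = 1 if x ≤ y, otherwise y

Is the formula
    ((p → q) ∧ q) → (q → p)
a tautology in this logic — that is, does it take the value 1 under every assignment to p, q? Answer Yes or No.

Counterexample: take p = 0, q = 1/2.
p → q = 0 → 1/2 = 1
(p → q) ∧ q = 1 ∧ 1/2 = 1/2
q → p = 1/2 → 0 = 0
((p → q) ∧ q) → (q → p) = 1/2 → 0 = 0
This gives 0 ≠ 1.

No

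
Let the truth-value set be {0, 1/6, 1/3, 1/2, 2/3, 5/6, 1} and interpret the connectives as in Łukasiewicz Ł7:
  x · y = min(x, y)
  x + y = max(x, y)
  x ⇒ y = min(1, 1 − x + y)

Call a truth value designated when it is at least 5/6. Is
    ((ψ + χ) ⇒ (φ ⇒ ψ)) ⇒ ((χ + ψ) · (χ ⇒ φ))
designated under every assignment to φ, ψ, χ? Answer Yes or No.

No

Counterexample: take φ = 0, ψ = 0, χ = 0.
ψ + χ = 0 + 0 = 0
φ ⇒ ψ = 0 ⇒ 0 = 1
(ψ + χ) ⇒ (φ ⇒ ψ) = 0 ⇒ 1 = 1
χ + ψ = 0 + 0 = 0
χ ⇒ φ = 0 ⇒ 0 = 1
(χ + ψ) · (χ ⇒ φ) = 0 · 1 = 0
((ψ + χ) ⇒ (φ ⇒ ψ)) ⇒ ((χ + ψ) · (χ ⇒ φ)) = 1 ⇒ 0 = 0
This gives 0, which is below 5/6.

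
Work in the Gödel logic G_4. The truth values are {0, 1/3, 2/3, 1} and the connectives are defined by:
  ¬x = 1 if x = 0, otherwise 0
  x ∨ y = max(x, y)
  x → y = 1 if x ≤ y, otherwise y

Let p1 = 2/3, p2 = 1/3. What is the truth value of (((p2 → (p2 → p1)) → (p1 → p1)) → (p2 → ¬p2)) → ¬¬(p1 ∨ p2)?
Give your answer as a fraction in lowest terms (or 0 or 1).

1

p2 → p1 = 1/3 → 2/3 = 1
p2 → (p2 → p1) = 1/3 → 1 = 1
p1 → p1 = 2/3 → 2/3 = 1
(p2 → (p2 → p1)) → (p1 → p1) = 1 → 1 = 1
¬p2 = ¬1/3 = 0
p2 → ¬p2 = 1/3 → 0 = 0
((p2 → (p2 → p1)) → (p1 → p1)) → (p2 → ¬p2) = 1 → 0 = 0
p1 ∨ p2 = 2/3 ∨ 1/3 = 2/3
¬(p1 ∨ p2) = ¬2/3 = 0
¬¬(p1 ∨ p2) = ¬0 = 1
(((p2 → (p2 → p1)) → (p1 → p1)) → (p2 → ¬p2)) → ¬¬(p1 ∨ p2) = 0 → 1 = 1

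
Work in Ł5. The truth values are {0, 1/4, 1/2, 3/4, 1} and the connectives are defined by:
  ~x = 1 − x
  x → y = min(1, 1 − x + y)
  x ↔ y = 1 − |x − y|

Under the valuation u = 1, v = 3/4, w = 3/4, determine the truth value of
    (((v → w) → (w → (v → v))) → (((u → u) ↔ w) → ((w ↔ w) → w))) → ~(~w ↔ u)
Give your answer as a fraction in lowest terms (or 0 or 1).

3/4

v → w = 3/4 → 3/4 = 1
v → v = 3/4 → 3/4 = 1
w → (v → v) = 3/4 → 1 = 1
(v → w) → (w → (v → v)) = 1 → 1 = 1
u → u = 1 → 1 = 1
(u → u) ↔ w = 1 ↔ 3/4 = 3/4
w ↔ w = 3/4 ↔ 3/4 = 1
(w ↔ w) → w = 1 → 3/4 = 3/4
((u → u) ↔ w) → ((w ↔ w) → w) = 3/4 → 3/4 = 1
((v → w) → (w → (v → v))) → (((u → u) ↔ w) → ((w ↔ w) → w)) = 1 → 1 = 1
~w = ~3/4 = 1/4
~w ↔ u = 1/4 ↔ 1 = 1/4
~(~w ↔ u) = ~1/4 = 3/4
(((v → w) → (w → (v → v))) → (((u → u) ↔ w) → ((w ↔ w) → w))) → ~(~w ↔ u) = 1 → 3/4 = 3/4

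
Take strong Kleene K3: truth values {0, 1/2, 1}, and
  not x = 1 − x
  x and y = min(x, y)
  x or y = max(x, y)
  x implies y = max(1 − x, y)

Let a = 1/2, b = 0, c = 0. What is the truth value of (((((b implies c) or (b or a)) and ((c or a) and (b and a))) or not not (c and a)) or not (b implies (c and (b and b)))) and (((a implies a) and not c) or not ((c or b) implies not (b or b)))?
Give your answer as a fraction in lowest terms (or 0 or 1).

b implies c = 0 implies 0 = 1
b or a = 0 or 1/2 = 1/2
(b implies c) or (b or a) = 1 or 1/2 = 1
c or a = 0 or 1/2 = 1/2
b and a = 0 and 1/2 = 0
(c or a) and (b and a) = 1/2 and 0 = 0
((b implies c) or (b or a)) and ((c or a) and (b and a)) = 1 and 0 = 0
c and a = 0 and 1/2 = 0
not (c and a) = not 0 = 1
not not (c and a) = not 1 = 0
(((b implies c) or (b or a)) and ((c or a) and (b and a))) or not not (c and a) = 0 or 0 = 0
b and b = 0 and 0 = 0
c and (b and b) = 0 and 0 = 0
b implies (c and (b and b)) = 0 implies 0 = 1
not (b implies (c and (b and b))) = not 1 = 0
((((b implies c) or (b or a)) and ((c or a) and (b and a))) or not not (c and a)) or not (b implies (c and (b and b))) = 0 or 0 = 0
a implies a = 1/2 implies 1/2 = 1/2
not c = not 0 = 1
(a implies a) and not c = 1/2 and 1 = 1/2
c or b = 0 or 0 = 0
b or b = 0 or 0 = 0
not (b or b) = not 0 = 1
(c or b) implies not (b or b) = 0 implies 1 = 1
not ((c or b) implies not (b or b)) = not 1 = 0
((a implies a) and not c) or not ((c or b) implies not (b or b)) = 1/2 or 0 = 1/2
(((((b implies c) or (b or a)) and ((c or a) and (b and a))) or not not (c and a)) or not (b implies (c and (b and b)))) and (((a implies a) and not c) or not ((c or b) implies not (b or b))) = 0 and 1/2 = 0

0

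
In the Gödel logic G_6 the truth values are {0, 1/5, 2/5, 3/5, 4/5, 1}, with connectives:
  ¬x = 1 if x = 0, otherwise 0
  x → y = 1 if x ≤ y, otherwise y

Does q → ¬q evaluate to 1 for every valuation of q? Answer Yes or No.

No

Counterexample: take q = 1/5.
¬q = ¬1/5 = 0
q → ¬q = 1/5 → 0 = 0
This gives 0 ≠ 1.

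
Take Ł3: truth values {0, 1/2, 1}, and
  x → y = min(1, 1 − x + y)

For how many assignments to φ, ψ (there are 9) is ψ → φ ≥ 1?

6

φ = 0, ψ = 0 ↦ 1  ≥
φ = 0, ψ = 1/2 ↦ 1/2  <
φ = 0, ψ = 1 ↦ 0  <
φ = 1/2, ψ = 0 ↦ 1  ≥
φ = 1/2, ψ = 1/2 ↦ 1  ≥
φ = 1/2, ψ = 1 ↦ 1/2  <
φ = 1, ψ = 0 ↦ 1  ≥
φ = 1, ψ = 1/2 ↦ 1  ≥
φ = 1, ψ = 1 ↦ 1  ≥
So 6 of the 9 assignments meet the threshold.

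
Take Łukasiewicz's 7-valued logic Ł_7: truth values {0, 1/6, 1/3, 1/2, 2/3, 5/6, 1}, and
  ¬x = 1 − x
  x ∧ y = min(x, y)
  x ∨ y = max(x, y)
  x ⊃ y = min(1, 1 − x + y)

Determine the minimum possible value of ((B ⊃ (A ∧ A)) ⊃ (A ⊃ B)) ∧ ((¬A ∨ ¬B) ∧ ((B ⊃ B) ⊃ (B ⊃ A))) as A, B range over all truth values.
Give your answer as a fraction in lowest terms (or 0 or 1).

0

Take A = 0, B = 1:
A ∧ A = 0 ∧ 0 = 0
B ⊃ (A ∧ A) = 1 ⊃ 0 = 0
A ⊃ B = 0 ⊃ 1 = 1
(B ⊃ (A ∧ A)) ⊃ (A ⊃ B) = 0 ⊃ 1 = 1
¬A = ¬0 = 1
¬B = ¬1 = 0
¬A ∨ ¬B = 1 ∨ 0 = 1
B ⊃ B = 1 ⊃ 1 = 1
B ⊃ A = 1 ⊃ 0 = 0
(B ⊃ B) ⊃ (B ⊃ A) = 1 ⊃ 0 = 0
(¬A ∨ ¬B) ∧ ((B ⊃ B) ⊃ (B ⊃ A)) = 1 ∧ 0 = 0
((B ⊃ (A ∧ A)) ⊃ (A ⊃ B)) ∧ ((¬A ∨ ¬B) ∧ ((B ⊃ B) ⊃ (B ⊃ A))) = 1 ∧ 0 = 0
No assignment yields a value below 0, so this is the minimum.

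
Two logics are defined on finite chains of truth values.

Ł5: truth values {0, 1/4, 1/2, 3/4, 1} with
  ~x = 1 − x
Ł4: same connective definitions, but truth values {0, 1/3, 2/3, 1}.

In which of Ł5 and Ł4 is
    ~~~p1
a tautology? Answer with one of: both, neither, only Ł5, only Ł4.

neither

In Ł5: at p1 = 1/4 the value is 3/4 — not a tautology.
In Ł4: at p1 = 1/3 the value is 2/3 — not a tautology.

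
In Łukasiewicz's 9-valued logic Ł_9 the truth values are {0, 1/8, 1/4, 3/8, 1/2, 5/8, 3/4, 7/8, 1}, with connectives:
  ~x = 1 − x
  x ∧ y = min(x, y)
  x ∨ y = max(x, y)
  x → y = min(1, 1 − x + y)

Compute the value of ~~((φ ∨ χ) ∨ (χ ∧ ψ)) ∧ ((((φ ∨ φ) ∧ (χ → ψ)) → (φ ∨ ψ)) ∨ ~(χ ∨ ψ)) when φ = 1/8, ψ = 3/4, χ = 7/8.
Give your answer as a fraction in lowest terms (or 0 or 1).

φ ∨ χ = 1/8 ∨ 7/8 = 7/8
χ ∧ ψ = 7/8 ∧ 3/4 = 3/4
(φ ∨ χ) ∨ (χ ∧ ψ) = 7/8 ∨ 3/4 = 7/8
~((φ ∨ χ) ∨ (χ ∧ ψ)) = ~7/8 = 1/8
~~((φ ∨ χ) ∨ (χ ∧ ψ)) = ~1/8 = 7/8
φ ∨ φ = 1/8 ∨ 1/8 = 1/8
χ → ψ = 7/8 → 3/4 = 7/8
(φ ∨ φ) ∧ (χ → ψ) = 1/8 ∧ 7/8 = 1/8
φ ∨ ψ = 1/8 ∨ 3/4 = 3/4
((φ ∨ φ) ∧ (χ → ψ)) → (φ ∨ ψ) = 1/8 → 3/4 = 1
χ ∨ ψ = 7/8 ∨ 3/4 = 7/8
~(χ ∨ ψ) = ~7/8 = 1/8
(((φ ∨ φ) ∧ (χ → ψ)) → (φ ∨ ψ)) ∨ ~(χ ∨ ψ) = 1 ∨ 1/8 = 1
~~((φ ∨ χ) ∨ (χ ∧ ψ)) ∧ ((((φ ∨ φ) ∧ (χ → ψ)) → (φ ∨ ψ)) ∨ ~(χ ∨ ψ)) = 7/8 ∧ 1 = 7/8

7/8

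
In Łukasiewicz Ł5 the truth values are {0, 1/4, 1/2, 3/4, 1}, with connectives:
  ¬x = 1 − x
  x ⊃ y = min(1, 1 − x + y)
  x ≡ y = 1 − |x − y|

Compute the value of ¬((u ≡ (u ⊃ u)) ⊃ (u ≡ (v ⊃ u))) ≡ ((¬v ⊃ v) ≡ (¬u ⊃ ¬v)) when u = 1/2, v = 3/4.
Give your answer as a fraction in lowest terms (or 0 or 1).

u ⊃ u = 1/2 ⊃ 1/2 = 1
u ≡ (u ⊃ u) = 1/2 ≡ 1 = 1/2
v ⊃ u = 3/4 ⊃ 1/2 = 3/4
u ≡ (v ⊃ u) = 1/2 ≡ 3/4 = 3/4
(u ≡ (u ⊃ u)) ⊃ (u ≡ (v ⊃ u)) = 1/2 ⊃ 3/4 = 1
¬((u ≡ (u ⊃ u)) ⊃ (u ≡ (v ⊃ u))) = ¬1 = 0
¬v = ¬3/4 = 1/4
¬v ⊃ v = 1/4 ⊃ 3/4 = 1
¬u = ¬1/2 = 1/2
¬v = ¬3/4 = 1/4
¬u ⊃ ¬v = 1/2 ⊃ 1/4 = 3/4
(¬v ⊃ v) ≡ (¬u ⊃ ¬v) = 1 ≡ 3/4 = 3/4
¬((u ≡ (u ⊃ u)) ⊃ (u ≡ (v ⊃ u))) ≡ ((¬v ⊃ v) ≡ (¬u ⊃ ¬v)) = 0 ≡ 3/4 = 1/4

1/4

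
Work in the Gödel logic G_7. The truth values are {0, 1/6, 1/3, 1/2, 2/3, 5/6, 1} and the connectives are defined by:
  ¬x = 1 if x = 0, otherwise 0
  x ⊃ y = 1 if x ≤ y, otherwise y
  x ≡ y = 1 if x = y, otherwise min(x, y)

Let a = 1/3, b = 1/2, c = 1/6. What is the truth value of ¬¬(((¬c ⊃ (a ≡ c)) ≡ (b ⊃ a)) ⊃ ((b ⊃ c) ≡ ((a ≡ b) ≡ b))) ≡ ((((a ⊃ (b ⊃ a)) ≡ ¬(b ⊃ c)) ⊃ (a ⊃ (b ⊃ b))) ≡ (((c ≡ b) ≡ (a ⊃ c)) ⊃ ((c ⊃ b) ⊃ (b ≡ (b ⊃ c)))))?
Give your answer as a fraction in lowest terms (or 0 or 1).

¬c = ¬1/6 = 0
a ≡ c = 1/3 ≡ 1/6 = 1/6
¬c ⊃ (a ≡ c) = 0 ⊃ 1/6 = 1
b ⊃ a = 1/2 ⊃ 1/3 = 1/3
(¬c ⊃ (a ≡ c)) ≡ (b ⊃ a) = 1 ≡ 1/3 = 1/3
b ⊃ c = 1/2 ⊃ 1/6 = 1/6
a ≡ b = 1/3 ≡ 1/2 = 1/3
(a ≡ b) ≡ b = 1/3 ≡ 1/2 = 1/3
(b ⊃ c) ≡ ((a ≡ b) ≡ b) = 1/6 ≡ 1/3 = 1/6
((¬c ⊃ (a ≡ c)) ≡ (b ⊃ a)) ⊃ ((b ⊃ c) ≡ ((a ≡ b) ≡ b)) = 1/3 ⊃ 1/6 = 1/6
¬(((¬c ⊃ (a ≡ c)) ≡ (b ⊃ a)) ⊃ ((b ⊃ c) ≡ ((a ≡ b) ≡ b))) = ¬1/6 = 0
¬¬(((¬c ⊃ (a ≡ c)) ≡ (b ⊃ a)) ⊃ ((b ⊃ c) ≡ ((a ≡ b) ≡ b))) = ¬0 = 1
b ⊃ a = 1/2 ⊃ 1/3 = 1/3
a ⊃ (b ⊃ a) = 1/3 ⊃ 1/3 = 1
b ⊃ c = 1/2 ⊃ 1/6 = 1/6
¬(b ⊃ c) = ¬1/6 = 0
(a ⊃ (b ⊃ a)) ≡ ¬(b ⊃ c) = 1 ≡ 0 = 0
b ⊃ b = 1/2 ⊃ 1/2 = 1
a ⊃ (b ⊃ b) = 1/3 ⊃ 1 = 1
((a ⊃ (b ⊃ a)) ≡ ¬(b ⊃ c)) ⊃ (a ⊃ (b ⊃ b)) = 0 ⊃ 1 = 1
c ≡ b = 1/6 ≡ 1/2 = 1/6
a ⊃ c = 1/3 ⊃ 1/6 = 1/6
(c ≡ b) ≡ (a ⊃ c) = 1/6 ≡ 1/6 = 1
c ⊃ b = 1/6 ⊃ 1/2 = 1
b ⊃ c = 1/2 ⊃ 1/6 = 1/6
b ≡ (b ⊃ c) = 1/2 ≡ 1/6 = 1/6
(c ⊃ b) ⊃ (b ≡ (b ⊃ c)) = 1 ⊃ 1/6 = 1/6
((c ≡ b) ≡ (a ⊃ c)) ⊃ ((c ⊃ b) ⊃ (b ≡ (b ⊃ c))) = 1 ⊃ 1/6 = 1/6
(((a ⊃ (b ⊃ a)) ≡ ¬(b ⊃ c)) ⊃ (a ⊃ (b ⊃ b))) ≡ (((c ≡ b) ≡ (a ⊃ c)) ⊃ ((c ⊃ b) ⊃ (b ≡ (b ⊃ c)))) = 1 ≡ 1/6 = 1/6
¬¬(((¬c ⊃ (a ≡ c)) ≡ (b ⊃ a)) ⊃ ((b ⊃ c) ≡ ((a ≡ b) ≡ b))) ≡ ((((a ⊃ (b ⊃ a)) ≡ ¬(b ⊃ c)) ⊃ (a ⊃ (b ⊃ b))) ≡ (((c ≡ b) ≡ (a ⊃ c)) ⊃ ((c ⊃ b) ⊃ (b ≡ (b ⊃ c))))) = 1 ≡ 1/6 = 1/6

1/6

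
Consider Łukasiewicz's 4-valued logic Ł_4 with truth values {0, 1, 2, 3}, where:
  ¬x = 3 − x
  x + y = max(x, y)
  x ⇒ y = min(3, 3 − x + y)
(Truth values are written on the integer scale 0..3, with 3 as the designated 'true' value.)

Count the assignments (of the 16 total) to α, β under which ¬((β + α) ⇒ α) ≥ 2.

α = 0, β = 0 ↦ 0  <
α = 0, β = 1 ↦ 1  <
α = 0, β = 2 ↦ 2  ≥
α = 0, β = 3 ↦ 3  ≥
α = 1, β = 0 ↦ 0  <
α = 1, β = 1 ↦ 0  <
α = 1, β = 2 ↦ 1  <
α = 1, β = 3 ↦ 2  ≥
α = 2, β = 0 ↦ 0  <
α = 2, β = 1 ↦ 0  <
α = 2, β = 2 ↦ 0  <
α = 2, β = 3 ↦ 1  <
α = 3, β = 0 ↦ 0  <
α = 3, β = 1 ↦ 0  <
α = 3, β = 2 ↦ 0  <
α = 3, β = 3 ↦ 0  <
So 3 of the 16 assignments meet the threshold.

3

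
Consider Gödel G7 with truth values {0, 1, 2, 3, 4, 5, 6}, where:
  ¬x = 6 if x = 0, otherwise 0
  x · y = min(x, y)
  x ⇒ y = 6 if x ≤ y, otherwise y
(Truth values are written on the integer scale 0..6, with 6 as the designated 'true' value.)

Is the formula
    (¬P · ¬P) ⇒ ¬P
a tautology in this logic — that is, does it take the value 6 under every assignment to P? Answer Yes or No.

P = 0 ↦ 6
P = 1 ↦ 6
P = 2 ↦ 6
P = 3 ↦ 6
P = 4 ↦ 6
P = 5 ↦ 6
P = 6 ↦ 6
Every assignment gives a value ≥ 6.

Yes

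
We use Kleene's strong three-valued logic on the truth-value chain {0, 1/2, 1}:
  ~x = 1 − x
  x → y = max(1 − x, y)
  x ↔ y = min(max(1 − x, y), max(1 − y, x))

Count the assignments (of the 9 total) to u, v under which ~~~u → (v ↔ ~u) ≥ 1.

4

u = 0, v = 0 ↦ 0  <
u = 0, v = 1/2 ↦ 1/2  <
u = 0, v = 1 ↦ 1  ≥
u = 1/2, v = 0 ↦ 1/2  <
u = 1/2, v = 1/2 ↦ 1/2  <
u = 1/2, v = 1 ↦ 1/2  <
u = 1, v = 0 ↦ 1  ≥
u = 1, v = 1/2 ↦ 1  ≥
u = 1, v = 1 ↦ 1  ≥
So 4 of the 9 assignments meet the threshold.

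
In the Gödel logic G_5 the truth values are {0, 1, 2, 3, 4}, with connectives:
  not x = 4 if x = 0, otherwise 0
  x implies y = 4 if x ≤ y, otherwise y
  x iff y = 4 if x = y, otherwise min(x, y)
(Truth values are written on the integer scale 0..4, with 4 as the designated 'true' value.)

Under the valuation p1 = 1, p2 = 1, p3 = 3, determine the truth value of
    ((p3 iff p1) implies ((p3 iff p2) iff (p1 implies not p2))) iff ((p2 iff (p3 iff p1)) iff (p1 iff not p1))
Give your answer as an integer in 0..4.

4

p3 iff p1 = 3 iff 1 = 1
p3 iff p2 = 3 iff 1 = 1
not p2 = not 1 = 0
p1 implies not p2 = 1 implies 0 = 0
(p3 iff p2) iff (p1 implies not p2) = 1 iff 0 = 0
(p3 iff p1) implies ((p3 iff p2) iff (p1 implies not p2)) = 1 implies 0 = 0
p3 iff p1 = 3 iff 1 = 1
p2 iff (p3 iff p1) = 1 iff 1 = 4
not p1 = not 1 = 0
p1 iff not p1 = 1 iff 0 = 0
(p2 iff (p3 iff p1)) iff (p1 iff not p1) = 4 iff 0 = 0
((p3 iff p1) implies ((p3 iff p2) iff (p1 implies not p2))) iff ((p2 iff (p3 iff p1)) iff (p1 iff not p1)) = 0 iff 0 = 4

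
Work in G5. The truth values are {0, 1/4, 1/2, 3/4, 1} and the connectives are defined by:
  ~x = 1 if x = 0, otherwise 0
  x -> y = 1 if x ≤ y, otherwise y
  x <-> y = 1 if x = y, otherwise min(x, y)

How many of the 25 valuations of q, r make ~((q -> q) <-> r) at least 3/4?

5

value 1: 5 assignments (counts)
value 0: 20 assignments
So 5 of the 25 assignments meet the threshold.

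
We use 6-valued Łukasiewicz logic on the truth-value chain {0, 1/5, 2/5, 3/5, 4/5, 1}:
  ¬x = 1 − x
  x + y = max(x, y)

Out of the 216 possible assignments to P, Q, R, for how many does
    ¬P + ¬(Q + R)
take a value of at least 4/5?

88

value 1: 41 assignments (counts)
value 4/5: 47 assignments (counts)
value 3/5: 47 assignments
value 2/5: 41 assignments
value 1/5: 29 assignments
value 0: 11 assignments
So 88 of the 216 assignments meet the threshold.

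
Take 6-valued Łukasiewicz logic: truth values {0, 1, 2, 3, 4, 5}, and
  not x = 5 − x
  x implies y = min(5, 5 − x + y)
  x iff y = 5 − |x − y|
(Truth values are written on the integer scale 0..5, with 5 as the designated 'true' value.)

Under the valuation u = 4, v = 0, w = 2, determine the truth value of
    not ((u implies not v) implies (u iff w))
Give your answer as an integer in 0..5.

not v = not 0 = 5
u implies not v = 4 implies 5 = 5
u iff w = 4 iff 2 = 3
(u implies not v) implies (u iff w) = 5 implies 3 = 3
not ((u implies not v) implies (u iff w)) = not 3 = 2

2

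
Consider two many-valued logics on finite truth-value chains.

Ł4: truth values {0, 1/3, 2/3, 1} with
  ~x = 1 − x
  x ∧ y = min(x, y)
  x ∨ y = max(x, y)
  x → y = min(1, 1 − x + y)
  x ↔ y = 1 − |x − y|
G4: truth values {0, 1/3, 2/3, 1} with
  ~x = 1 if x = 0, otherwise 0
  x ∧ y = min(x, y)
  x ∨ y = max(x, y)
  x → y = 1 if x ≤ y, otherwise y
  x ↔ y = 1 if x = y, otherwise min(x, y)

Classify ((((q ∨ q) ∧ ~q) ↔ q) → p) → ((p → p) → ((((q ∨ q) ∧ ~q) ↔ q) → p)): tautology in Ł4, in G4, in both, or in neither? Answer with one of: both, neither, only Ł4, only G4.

In Ł4: every assignment gives 1 — tautology.
In G4: every assignment gives 1 — tautology.

both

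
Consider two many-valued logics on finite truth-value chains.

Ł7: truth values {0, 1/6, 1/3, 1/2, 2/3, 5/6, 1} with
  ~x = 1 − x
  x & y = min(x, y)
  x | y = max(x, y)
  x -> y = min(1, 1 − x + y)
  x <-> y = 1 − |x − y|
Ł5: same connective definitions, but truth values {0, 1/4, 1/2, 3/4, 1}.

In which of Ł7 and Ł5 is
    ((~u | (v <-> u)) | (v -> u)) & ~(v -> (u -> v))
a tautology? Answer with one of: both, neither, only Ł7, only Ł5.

neither

In Ł7: at u = 0, v = 0 the value is 0 — not a tautology.
In Ł5: at u = 0, v = 0 the value is 0 — not a tautology.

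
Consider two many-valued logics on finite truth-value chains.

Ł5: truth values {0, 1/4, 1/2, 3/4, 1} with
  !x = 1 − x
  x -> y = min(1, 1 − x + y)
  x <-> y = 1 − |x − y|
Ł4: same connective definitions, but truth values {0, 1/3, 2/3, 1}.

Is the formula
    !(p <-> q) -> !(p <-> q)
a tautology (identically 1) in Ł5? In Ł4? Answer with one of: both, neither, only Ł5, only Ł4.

both

In Ł5: every assignment gives 1 — tautology.
In Ł4: every assignment gives 1 — tautology.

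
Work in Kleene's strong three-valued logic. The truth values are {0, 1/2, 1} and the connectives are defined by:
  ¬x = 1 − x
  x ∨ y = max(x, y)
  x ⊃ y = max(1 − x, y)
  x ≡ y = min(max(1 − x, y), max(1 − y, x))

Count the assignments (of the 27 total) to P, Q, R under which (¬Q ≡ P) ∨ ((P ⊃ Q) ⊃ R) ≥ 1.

13

value 1: 13 assignments (counts)
value 1/2: 12 assignments
value 0: 2 assignments
So 13 of the 27 assignments meet the threshold.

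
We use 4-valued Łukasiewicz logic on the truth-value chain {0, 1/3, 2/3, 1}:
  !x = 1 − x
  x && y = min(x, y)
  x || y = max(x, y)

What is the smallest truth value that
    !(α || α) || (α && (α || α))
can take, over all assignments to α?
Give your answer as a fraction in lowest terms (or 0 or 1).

Take α = 1/3:
α || α = 1/3 || 1/3 = 1/3
!(α || α) = !1/3 = 2/3
α || α = 1/3 || 1/3 = 1/3
α && (α || α) = 1/3 && 1/3 = 1/3
!(α || α) || (α && (α || α)) = 2/3 || 1/3 = 2/3
No assignment yields a value below 2/3, so this is the minimum.

2/3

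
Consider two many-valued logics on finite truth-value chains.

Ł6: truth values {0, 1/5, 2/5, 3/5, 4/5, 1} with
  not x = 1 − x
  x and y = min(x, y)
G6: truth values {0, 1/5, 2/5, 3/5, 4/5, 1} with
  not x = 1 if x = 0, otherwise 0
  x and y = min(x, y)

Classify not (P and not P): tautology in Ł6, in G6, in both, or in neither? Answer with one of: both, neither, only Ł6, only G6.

only G6

In Ł6: at P = 1/5 the value is 4/5 — not a tautology.
In G6: every assignment gives 1 — tautology.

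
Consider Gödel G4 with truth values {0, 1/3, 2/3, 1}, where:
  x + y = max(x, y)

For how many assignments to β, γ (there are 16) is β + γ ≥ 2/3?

12

β = 0, γ = 0 ↦ 0  <
β = 0, γ = 1/3 ↦ 1/3  <
β = 0, γ = 2/3 ↦ 2/3  ≥
β = 0, γ = 1 ↦ 1  ≥
β = 1/3, γ = 0 ↦ 1/3  <
β = 1/3, γ = 1/3 ↦ 1/3  <
β = 1/3, γ = 2/3 ↦ 2/3  ≥
β = 1/3, γ = 1 ↦ 1  ≥
β = 2/3, γ = 0 ↦ 2/3  ≥
β = 2/3, γ = 1/3 ↦ 2/3  ≥
β = 2/3, γ = 2/3 ↦ 2/3  ≥
β = 2/3, γ = 1 ↦ 1  ≥
β = 1, γ = 0 ↦ 1  ≥
β = 1, γ = 1/3 ↦ 1  ≥
β = 1, γ = 2/3 ↦ 1  ≥
β = 1, γ = 1 ↦ 1  ≥
So 12 of the 16 assignments meet the threshold.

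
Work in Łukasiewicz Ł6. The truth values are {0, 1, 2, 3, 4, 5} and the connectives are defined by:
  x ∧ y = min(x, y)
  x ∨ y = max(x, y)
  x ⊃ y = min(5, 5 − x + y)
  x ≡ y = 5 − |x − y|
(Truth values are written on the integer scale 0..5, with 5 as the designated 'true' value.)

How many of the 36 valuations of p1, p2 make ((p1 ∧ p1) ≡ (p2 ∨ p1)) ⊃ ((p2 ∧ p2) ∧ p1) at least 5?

value 5: 6 assignments (counts)
value 4: 6 assignments
value 3: 6 assignments
value 2: 6 assignments
value 1: 6 assignments
value 0: 6 assignments
So 6 of the 36 assignments meet the threshold.

6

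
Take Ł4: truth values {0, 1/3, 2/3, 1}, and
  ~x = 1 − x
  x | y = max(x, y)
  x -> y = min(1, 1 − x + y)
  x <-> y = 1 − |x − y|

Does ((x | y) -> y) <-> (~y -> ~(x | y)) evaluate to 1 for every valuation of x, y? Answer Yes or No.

Yes

x = 0, y = 0 ↦ 1
x = 0, y = 1/3 ↦ 1
x = 0, y = 2/3 ↦ 1
x = 0, y = 1 ↦ 1
x = 1/3, y = 0 ↦ 1
x = 1/3, y = 1/3 ↦ 1
x = 1/3, y = 2/3 ↦ 1
x = 1/3, y = 1 ↦ 1
x = 2/3, y = 0 ↦ 1
x = 2/3, y = 1/3 ↦ 1
x = 2/3, y = 2/3 ↦ 1
x = 2/3, y = 1 ↦ 1
x = 1, y = 0 ↦ 1
x = 1, y = 1/3 ↦ 1
x = 1, y = 2/3 ↦ 1
x = 1, y = 1 ↦ 1
Every assignment gives a value ≥ 1.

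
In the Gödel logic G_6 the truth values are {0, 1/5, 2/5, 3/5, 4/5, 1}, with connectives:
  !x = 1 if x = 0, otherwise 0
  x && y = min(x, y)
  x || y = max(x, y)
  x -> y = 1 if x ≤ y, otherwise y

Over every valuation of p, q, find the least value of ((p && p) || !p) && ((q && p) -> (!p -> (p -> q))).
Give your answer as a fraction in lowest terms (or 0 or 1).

1/5

Take p = 1/5, q = 0:
p && p = 1/5 && 1/5 = 1/5
!p = !1/5 = 0
(p && p) || !p = 1/5 || 0 = 1/5
q && p = 0 && 1/5 = 0
!p = !1/5 = 0
p -> q = 1/5 -> 0 = 0
!p -> (p -> q) = 0 -> 0 = 1
(q && p) -> (!p -> (p -> q)) = 0 -> 1 = 1
((p && p) || !p) && ((q && p) -> (!p -> (p -> q))) = 1/5 && 1 = 1/5
No assignment yields a value below 1/5, so this is the minimum.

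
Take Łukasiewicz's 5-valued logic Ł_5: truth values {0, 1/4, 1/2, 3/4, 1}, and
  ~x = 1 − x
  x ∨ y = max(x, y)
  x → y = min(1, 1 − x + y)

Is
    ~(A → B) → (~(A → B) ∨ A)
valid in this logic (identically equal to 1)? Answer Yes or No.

Yes

At A = 1/2, B = 1, for instance:
A → B = 1/2 → 1 = 1
~(A → B) = ~1 = 0
~(A → B) ∨ A = 0 ∨ 1/2 = 1/2
~(A → B) → (~(A → B) ∨ A) = 0 → 1/2 = 1
and checking the remaining 24 assignments likewise gives ≥ 1 in every case.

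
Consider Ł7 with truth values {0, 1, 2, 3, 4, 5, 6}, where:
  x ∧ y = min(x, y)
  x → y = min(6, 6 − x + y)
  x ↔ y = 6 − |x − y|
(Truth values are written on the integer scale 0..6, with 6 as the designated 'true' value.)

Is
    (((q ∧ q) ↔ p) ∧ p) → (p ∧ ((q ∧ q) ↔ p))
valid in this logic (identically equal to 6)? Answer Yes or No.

At p = 6, q = 2, for instance:
q ∧ q = 2 ∧ 2 = 2
(q ∧ q) ↔ p = 2 ↔ 6 = 2
((q ∧ q) ↔ p) ∧ p = 2 ∧ 6 = 2
p ∧ ((q ∧ q) ↔ p) = 6 ∧ 2 = 2
(((q ∧ q) ↔ p) ∧ p) → (p ∧ ((q ∧ q) ↔ p)) = 2 → 2 = 6
and checking the remaining 48 assignments likewise gives ≥ 6 in every case.

Yes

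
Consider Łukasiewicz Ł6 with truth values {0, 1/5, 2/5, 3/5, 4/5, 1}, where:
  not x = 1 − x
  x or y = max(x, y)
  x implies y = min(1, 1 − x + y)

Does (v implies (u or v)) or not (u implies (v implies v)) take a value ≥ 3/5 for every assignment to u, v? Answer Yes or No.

At u = 2/5, v = 0, for instance:
u or v = 2/5 or 0 = 2/5
v implies (u or v) = 0 implies 2/5 = 1
v implies v = 0 implies 0 = 1
u implies (v implies v) = 2/5 implies 1 = 1
not (u implies (v implies v)) = not 1 = 0
(v implies (u or v)) or not (u implies (v implies v)) = 1 or 0 = 1
and checking the remaining 35 assignments likewise gives ≥ 3/5 in every case.

Yes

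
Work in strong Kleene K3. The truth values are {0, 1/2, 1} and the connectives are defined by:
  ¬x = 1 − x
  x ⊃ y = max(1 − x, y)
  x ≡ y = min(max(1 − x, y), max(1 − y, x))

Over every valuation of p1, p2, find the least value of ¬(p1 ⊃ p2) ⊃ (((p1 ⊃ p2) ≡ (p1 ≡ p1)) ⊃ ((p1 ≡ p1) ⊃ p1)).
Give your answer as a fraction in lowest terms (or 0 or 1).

Take p1 = 1/2, p2 = 0:
p1 ⊃ p2 = 1/2 ⊃ 0 = 1/2
¬(p1 ⊃ p2) = ¬1/2 = 1/2
p1 ⊃ p2 = 1/2 ⊃ 0 = 1/2
p1 ≡ p1 = 1/2 ≡ 1/2 = 1/2
(p1 ⊃ p2) ≡ (p1 ≡ p1) = 1/2 ≡ 1/2 = 1/2
p1 ≡ p1 = 1/2 ≡ 1/2 = 1/2
(p1 ≡ p1) ⊃ p1 = 1/2 ⊃ 1/2 = 1/2
((p1 ⊃ p2) ≡ (p1 ≡ p1)) ⊃ ((p1 ≡ p1) ⊃ p1) = 1/2 ⊃ 1/2 = 1/2
¬(p1 ⊃ p2) ⊃ (((p1 ⊃ p2) ≡ (p1 ≡ p1)) ⊃ ((p1 ≡ p1) ⊃ p1)) = 1/2 ⊃ 1/2 = 1/2
No assignment yields a value below 1/2, so this is the minimum.

1/2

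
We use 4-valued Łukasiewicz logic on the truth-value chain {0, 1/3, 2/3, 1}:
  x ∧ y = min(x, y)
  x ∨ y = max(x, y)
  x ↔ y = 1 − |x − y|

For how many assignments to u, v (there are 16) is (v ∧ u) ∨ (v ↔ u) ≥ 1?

4

u = 0, v = 0 ↦ 1  ≥
u = 0, v = 1/3 ↦ 2/3  <
u = 0, v = 2/3 ↦ 1/3  <
u = 0, v = 1 ↦ 0  <
u = 1/3, v = 0 ↦ 2/3  <
u = 1/3, v = 1/3 ↦ 1  ≥
u = 1/3, v = 2/3 ↦ 2/3  <
u = 1/3, v = 1 ↦ 1/3  <
u = 2/3, v = 0 ↦ 1/3  <
u = 2/3, v = 1/3 ↦ 2/3  <
u = 2/3, v = 2/3 ↦ 1  ≥
u = 2/3, v = 1 ↦ 2/3  <
u = 1, v = 0 ↦ 0  <
u = 1, v = 1/3 ↦ 1/3  <
u = 1, v = 2/3 ↦ 2/3  <
u = 1, v = 1 ↦ 1  ≥
So 4 of the 16 assignments meet the threshold.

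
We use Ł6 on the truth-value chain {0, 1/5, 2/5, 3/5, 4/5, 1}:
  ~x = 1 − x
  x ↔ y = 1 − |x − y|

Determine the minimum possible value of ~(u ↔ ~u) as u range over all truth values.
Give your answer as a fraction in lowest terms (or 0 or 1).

1/5

Take u = 2/5:
~u = ~2/5 = 3/5
u ↔ ~u = 2/5 ↔ 3/5 = 4/5
~(u ↔ ~u) = ~4/5 = 1/5
No assignment yields a value below 1/5, so this is the minimum.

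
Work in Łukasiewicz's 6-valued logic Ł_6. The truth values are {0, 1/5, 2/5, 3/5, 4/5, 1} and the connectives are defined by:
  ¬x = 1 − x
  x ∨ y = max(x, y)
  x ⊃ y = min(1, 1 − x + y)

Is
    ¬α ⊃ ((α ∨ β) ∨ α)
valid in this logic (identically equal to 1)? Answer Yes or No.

Counterexample: take α = 0, β = 0.
¬α = ¬0 = 1
α ∨ β = 0 ∨ 0 = 0
(α ∨ β) ∨ α = 0 ∨ 0 = 0
¬α ⊃ ((α ∨ β) ∨ α) = 1 ⊃ 0 = 0
This gives 0 ≠ 1.

No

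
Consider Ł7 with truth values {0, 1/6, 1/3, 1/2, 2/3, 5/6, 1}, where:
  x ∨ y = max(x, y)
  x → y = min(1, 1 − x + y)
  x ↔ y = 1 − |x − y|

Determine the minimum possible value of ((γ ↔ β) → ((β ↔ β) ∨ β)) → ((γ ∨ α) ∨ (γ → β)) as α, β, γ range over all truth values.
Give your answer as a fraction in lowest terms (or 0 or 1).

Take α = 0, β = 0, γ = 1/2:
γ ↔ β = 1/2 ↔ 0 = 1/2
β ↔ β = 0 ↔ 0 = 1
(β ↔ β) ∨ β = 1 ∨ 0 = 1
(γ ↔ β) → ((β ↔ β) ∨ β) = 1/2 → 1 = 1
γ ∨ α = 1/2 ∨ 0 = 1/2
γ → β = 1/2 → 0 = 1/2
(γ ∨ α) ∨ (γ → β) = 1/2 ∨ 1/2 = 1/2
((γ ↔ β) → ((β ↔ β) ∨ β)) → ((γ ∨ α) ∨ (γ → β)) = 1 → 1/2 = 1/2
No assignment yields a value below 1/2, so this is the minimum.

1/2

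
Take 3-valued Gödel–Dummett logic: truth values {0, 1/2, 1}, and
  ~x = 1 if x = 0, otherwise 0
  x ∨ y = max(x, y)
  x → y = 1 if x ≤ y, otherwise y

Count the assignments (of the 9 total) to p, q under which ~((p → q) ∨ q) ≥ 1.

p = 0, q = 0 ↦ 0  <
p = 0, q = 1/2 ↦ 0  <
p = 0, q = 1 ↦ 0  <
p = 1/2, q = 0 ↦ 1  ≥
p = 1/2, q = 1/2 ↦ 0  <
p = 1/2, q = 1 ↦ 0  <
p = 1, q = 0 ↦ 1  ≥
p = 1, q = 1/2 ↦ 0  <
p = 1, q = 1 ↦ 0  <
So 2 of the 9 assignments meet the threshold.

2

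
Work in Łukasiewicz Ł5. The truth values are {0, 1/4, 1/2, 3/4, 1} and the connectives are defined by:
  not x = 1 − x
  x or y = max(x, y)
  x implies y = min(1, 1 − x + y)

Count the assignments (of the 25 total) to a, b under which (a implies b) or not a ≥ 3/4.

19

value 1: 15 assignments (counts)
value 3/4: 4 assignments (counts)
value 1/2: 3 assignments
value 1/4: 2 assignments
value 0: 1 assignment
So 19 of the 25 assignments meet the threshold.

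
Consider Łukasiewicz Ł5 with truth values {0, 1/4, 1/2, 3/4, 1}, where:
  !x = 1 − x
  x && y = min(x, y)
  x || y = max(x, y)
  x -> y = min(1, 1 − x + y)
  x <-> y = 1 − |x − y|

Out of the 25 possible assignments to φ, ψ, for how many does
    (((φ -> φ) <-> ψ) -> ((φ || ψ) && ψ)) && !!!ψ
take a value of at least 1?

value 1: 5 assignments (counts)
value 3/4: 5 assignments
value 1/2: 5 assignments
value 1/4: 5 assignments
value 0: 5 assignments
So 5 of the 25 assignments meet the threshold.

5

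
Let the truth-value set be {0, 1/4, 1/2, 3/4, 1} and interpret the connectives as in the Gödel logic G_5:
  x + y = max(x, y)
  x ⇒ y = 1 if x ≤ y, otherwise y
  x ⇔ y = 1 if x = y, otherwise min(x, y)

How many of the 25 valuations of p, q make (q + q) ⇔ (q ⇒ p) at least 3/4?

value 1: 1 assignment (counts)
value 3/4: 3 assignments (counts)
value 1/2: 5 assignments
value 1/4: 7 assignments
value 0: 9 assignments
So 4 of the 25 assignments meet the threshold.

4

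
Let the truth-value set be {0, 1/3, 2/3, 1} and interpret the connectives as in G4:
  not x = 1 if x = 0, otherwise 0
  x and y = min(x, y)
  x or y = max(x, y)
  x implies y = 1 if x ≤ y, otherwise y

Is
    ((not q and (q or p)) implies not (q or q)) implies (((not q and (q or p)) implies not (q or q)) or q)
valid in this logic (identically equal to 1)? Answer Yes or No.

p = 0, q = 0 ↦ 1
p = 0, q = 1/3 ↦ 1
p = 0, q = 2/3 ↦ 1
p = 0, q = 1 ↦ 1
p = 1/3, q = 0 ↦ 1
p = 1/3, q = 1/3 ↦ 1
p = 1/3, q = 2/3 ↦ 1
p = 1/3, q = 1 ↦ 1
p = 2/3, q = 0 ↦ 1
p = 2/3, q = 1/3 ↦ 1
p = 2/3, q = 2/3 ↦ 1
p = 2/3, q = 1 ↦ 1
p = 1, q = 0 ↦ 1
p = 1, q = 1/3 ↦ 1
p = 1, q = 2/3 ↦ 1
p = 1, q = 1 ↦ 1
Every assignment gives a value ≥ 1.

Yes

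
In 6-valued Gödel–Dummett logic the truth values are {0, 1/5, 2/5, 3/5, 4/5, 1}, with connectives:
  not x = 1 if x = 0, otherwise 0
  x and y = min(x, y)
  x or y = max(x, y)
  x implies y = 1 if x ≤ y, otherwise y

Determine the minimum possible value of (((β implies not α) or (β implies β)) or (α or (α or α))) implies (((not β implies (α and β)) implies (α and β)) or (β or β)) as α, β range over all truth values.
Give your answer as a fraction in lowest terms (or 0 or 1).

1/5

Take α = 0, β = 1/5:
not α = not 0 = 1
β implies not α = 1/5 implies 1 = 1
β implies β = 1/5 implies 1/5 = 1
(β implies not α) or (β implies β) = 1 or 1 = 1
α or α = 0 or 0 = 0
α or (α or α) = 0 or 0 = 0
((β implies not α) or (β implies β)) or (α or (α or α)) = 1 or 0 = 1
not β = not 1/5 = 0
α and β = 0 and 1/5 = 0
not β implies (α and β) = 0 implies 0 = 1
α and β = 0 and 1/5 = 0
(not β implies (α and β)) implies (α and β) = 1 implies 0 = 0
β or β = 1/5 or 1/5 = 1/5
((not β implies (α and β)) implies (α and β)) or (β or β) = 0 or 1/5 = 1/5
(((β implies not α) or (β implies β)) or (α or (α or α))) implies (((not β implies (α and β)) implies (α and β)) or (β or β)) = 1 implies 1/5 = 1/5
No assignment yields a value below 1/5, so this is the minimum.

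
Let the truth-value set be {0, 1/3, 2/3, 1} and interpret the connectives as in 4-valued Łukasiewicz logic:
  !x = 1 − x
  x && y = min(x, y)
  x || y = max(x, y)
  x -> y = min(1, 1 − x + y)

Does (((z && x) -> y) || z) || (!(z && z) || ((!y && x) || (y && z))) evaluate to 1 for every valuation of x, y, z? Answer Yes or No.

Counterexample: take x = 1/3, y = 0, z = 1/3.
z && x = 1/3 && 1/3 = 1/3
(z && x) -> y = 1/3 -> 0 = 2/3
((z && x) -> y) || z = 2/3 || 1/3 = 2/3
z && z = 1/3 && 1/3 = 1/3
!(z && z) = !1/3 = 2/3
!y = !0 = 1
!y && x = 1 && 1/3 = 1/3
y && z = 0 && 1/3 = 0
(!y && x) || (y && z) = 1/3 || 0 = 1/3
!(z && z) || ((!y && x) || (y && z)) = 2/3 || 1/3 = 2/3
(((z && x) -> y) || z) || (!(z && z) || ((!y && x) || (y && z))) = 2/3 || 2/3 = 2/3
This gives 2/3 ≠ 1.

No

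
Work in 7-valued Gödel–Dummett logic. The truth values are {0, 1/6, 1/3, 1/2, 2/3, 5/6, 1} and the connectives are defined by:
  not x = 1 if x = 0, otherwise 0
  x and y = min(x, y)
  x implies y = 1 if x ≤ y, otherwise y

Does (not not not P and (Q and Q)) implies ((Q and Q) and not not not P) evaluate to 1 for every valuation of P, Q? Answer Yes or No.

Yes

At P = 1/2, Q = 1/6, for instance:
not P = not 1/2 = 0
not not P = not 0 = 1
not not not P = not 1 = 0
Q and Q = 1/6 and 1/6 = 1/6
not not not P and (Q and Q) = 0 and 1/6 = 0
(Q and Q) and not not not P = 1/6 and 0 = 0
(not not not P and (Q and Q)) implies ((Q and Q) and not not not P) = 0 implies 0 = 1
and checking the remaining 48 assignments likewise gives ≥ 1 in every case.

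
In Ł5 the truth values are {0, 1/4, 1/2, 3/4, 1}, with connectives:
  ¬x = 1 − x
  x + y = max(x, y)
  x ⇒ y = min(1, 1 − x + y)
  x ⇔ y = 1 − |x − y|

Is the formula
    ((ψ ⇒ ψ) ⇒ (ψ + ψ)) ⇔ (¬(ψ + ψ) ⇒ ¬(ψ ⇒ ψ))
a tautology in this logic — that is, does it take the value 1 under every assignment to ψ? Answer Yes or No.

Yes

ψ = 0 ↦ 1
ψ = 1/4 ↦ 1
ψ = 1/2 ↦ 1
ψ = 3/4 ↦ 1
ψ = 1 ↦ 1
Every assignment gives a value ≥ 1.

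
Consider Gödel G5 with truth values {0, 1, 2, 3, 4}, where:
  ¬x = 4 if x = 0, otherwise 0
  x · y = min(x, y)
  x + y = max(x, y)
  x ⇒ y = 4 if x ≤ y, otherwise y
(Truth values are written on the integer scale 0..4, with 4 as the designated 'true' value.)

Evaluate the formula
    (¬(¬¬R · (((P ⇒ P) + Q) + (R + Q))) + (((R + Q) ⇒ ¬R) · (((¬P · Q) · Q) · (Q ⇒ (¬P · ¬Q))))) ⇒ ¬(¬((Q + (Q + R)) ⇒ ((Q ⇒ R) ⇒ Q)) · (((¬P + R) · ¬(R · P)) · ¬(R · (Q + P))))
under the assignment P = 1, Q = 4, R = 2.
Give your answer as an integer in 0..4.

4

¬R = ¬2 = 0
¬¬R = ¬0 = 4
P ⇒ P = 1 ⇒ 1 = 4
(P ⇒ P) + Q = 4 + 4 = 4
R + Q = 2 + 4 = 4
((P ⇒ P) + Q) + (R + Q) = 4 + 4 = 4
¬¬R · (((P ⇒ P) + Q) + (R + Q)) = 4 · 4 = 4
¬(¬¬R · (((P ⇒ P) + Q) + (R + Q))) = ¬4 = 0
R + Q = 2 + 4 = 4
¬R = ¬2 = 0
(R + Q) ⇒ ¬R = 4 ⇒ 0 = 0
¬P = ¬1 = 0
¬P · Q = 0 · 4 = 0
(¬P · Q) · Q = 0 · 4 = 0
¬P = ¬1 = 0
¬Q = ¬4 = 0
¬P · ¬Q = 0 · 0 = 0
Q ⇒ (¬P · ¬Q) = 4 ⇒ 0 = 0
((¬P · Q) · Q) · (Q ⇒ (¬P · ¬Q)) = 0 · 0 = 0
((R + Q) ⇒ ¬R) · (((¬P · Q) · Q) · (Q ⇒ (¬P · ¬Q))) = 0 · 0 = 0
¬(¬¬R · (((P ⇒ P) + Q) + (R + Q))) + (((R + Q) ⇒ ¬R) · (((¬P · Q) · Q) · (Q ⇒ (¬P · ¬Q)))) = 0 + 0 = 0
Q + R = 4 + 2 = 4
Q + (Q + R) = 4 + 4 = 4
Q ⇒ R = 4 ⇒ 2 = 2
(Q ⇒ R) ⇒ Q = 2 ⇒ 4 = 4
(Q + (Q + R)) ⇒ ((Q ⇒ R) ⇒ Q) = 4 ⇒ 4 = 4
¬((Q + (Q + R)) ⇒ ((Q ⇒ R) ⇒ Q)) = ¬4 = 0
¬P = ¬1 = 0
¬P + R = 0 + 2 = 2
R · P = 2 · 1 = 1
¬(R · P) = ¬1 = 0
(¬P + R) · ¬(R · P) = 2 · 0 = 0
Q + P = 4 + 1 = 4
R · (Q + P) = 2 · 4 = 2
¬(R · (Q + P)) = ¬2 = 0
((¬P + R) · ¬(R · P)) · ¬(R · (Q + P)) = 0 · 0 = 0
¬((Q + (Q + R)) ⇒ ((Q ⇒ R) ⇒ Q)) · (((¬P + R) · ¬(R · P)) · ¬(R · (Q + P))) = 0 · 0 = 0
¬(¬((Q + (Q + R)) ⇒ ((Q ⇒ R) ⇒ Q)) · (((¬P + R) · ¬(R · P)) · ¬(R · (Q + P)))) = ¬0 = 4
(¬(¬¬R · (((P ⇒ P) + Q) + (R + Q))) + (((R + Q) ⇒ ¬R) · (((¬P · Q) · Q) · (Q ⇒ (¬P · ¬Q))))) ⇒ ¬(¬((Q + (Q + R)) ⇒ ((Q ⇒ R) ⇒ Q)) · (((¬P + R) · ¬(R · P)) · ¬(R · (Q + P)))) = 0 ⇒ 4 = 4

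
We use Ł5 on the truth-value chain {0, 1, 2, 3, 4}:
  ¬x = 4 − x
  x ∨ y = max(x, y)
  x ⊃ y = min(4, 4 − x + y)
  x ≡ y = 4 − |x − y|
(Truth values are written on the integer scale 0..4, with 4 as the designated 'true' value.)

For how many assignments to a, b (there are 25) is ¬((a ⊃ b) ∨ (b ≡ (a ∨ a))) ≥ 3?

value 4: 1 assignment (counts)
value 3: 2 assignments (counts)
value 2: 3 assignments
value 1: 4 assignments
value 0: 15 assignments
So 3 of the 25 assignments meet the threshold.

3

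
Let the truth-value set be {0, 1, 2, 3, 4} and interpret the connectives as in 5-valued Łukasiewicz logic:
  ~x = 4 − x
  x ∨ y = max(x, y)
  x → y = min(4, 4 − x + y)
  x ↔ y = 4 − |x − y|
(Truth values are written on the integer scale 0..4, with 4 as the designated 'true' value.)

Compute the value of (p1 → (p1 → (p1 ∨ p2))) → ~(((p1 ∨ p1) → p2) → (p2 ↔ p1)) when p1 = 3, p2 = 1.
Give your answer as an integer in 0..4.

p1 ∨ p2 = 3 ∨ 1 = 3
p1 → (p1 ∨ p2) = 3 → 3 = 4
p1 → (p1 → (p1 ∨ p2)) = 3 → 4 = 4
p1 ∨ p1 = 3 ∨ 3 = 3
(p1 ∨ p1) → p2 = 3 → 1 = 2
p2 ↔ p1 = 1 ↔ 3 = 2
((p1 ∨ p1) → p2) → (p2 ↔ p1) = 2 → 2 = 4
~(((p1 ∨ p1) → p2) → (p2 ↔ p1)) = ~4 = 0
(p1 → (p1 → (p1 ∨ p2))) → ~(((p1 ∨ p1) → p2) → (p2 ↔ p1)) = 4 → 0 = 0

0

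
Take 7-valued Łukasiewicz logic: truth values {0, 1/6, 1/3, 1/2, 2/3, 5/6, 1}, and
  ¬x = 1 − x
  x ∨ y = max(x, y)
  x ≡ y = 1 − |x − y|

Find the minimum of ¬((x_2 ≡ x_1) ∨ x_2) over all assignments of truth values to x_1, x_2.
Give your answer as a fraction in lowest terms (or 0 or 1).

0

Take x_1 = 0, x_2 = 0:
x_2 ≡ x_1 = 0 ≡ 0 = 1
(x_2 ≡ x_1) ∨ x_2 = 1 ∨ 0 = 1
¬((x_2 ≡ x_1) ∨ x_2) = ¬1 = 0
No assignment yields a value below 0, so this is the minimum.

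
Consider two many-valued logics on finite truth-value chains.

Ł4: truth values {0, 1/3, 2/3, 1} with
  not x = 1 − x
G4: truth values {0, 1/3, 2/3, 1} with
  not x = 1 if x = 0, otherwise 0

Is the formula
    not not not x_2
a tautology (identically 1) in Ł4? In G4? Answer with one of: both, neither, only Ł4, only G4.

neither

In Ł4: at x_2 = 1/3 the value is 2/3 — not a tautology.
In G4: at x_2 = 1/3 the value is 0 — not a tautology.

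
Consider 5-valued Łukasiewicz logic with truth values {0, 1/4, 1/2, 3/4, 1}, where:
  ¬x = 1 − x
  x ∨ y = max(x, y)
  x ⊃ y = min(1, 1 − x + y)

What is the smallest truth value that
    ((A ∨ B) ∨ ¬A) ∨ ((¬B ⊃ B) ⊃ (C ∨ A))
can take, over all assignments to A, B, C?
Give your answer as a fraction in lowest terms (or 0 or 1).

1/2

Take A = 1/2, B = 1/2, C = 0:
A ∨ B = 1/2 ∨ 1/2 = 1/2
¬A = ¬1/2 = 1/2
(A ∨ B) ∨ ¬A = 1/2 ∨ 1/2 = 1/2
¬B = ¬1/2 = 1/2
¬B ⊃ B = 1/2 ⊃ 1/2 = 1
C ∨ A = 0 ∨ 1/2 = 1/2
(¬B ⊃ B) ⊃ (C ∨ A) = 1 ⊃ 1/2 = 1/2
((A ∨ B) ∨ ¬A) ∨ ((¬B ⊃ B) ⊃ (C ∨ A)) = 1/2 ∨ 1/2 = 1/2
No assignment yields a value below 1/2, so this is the minimum.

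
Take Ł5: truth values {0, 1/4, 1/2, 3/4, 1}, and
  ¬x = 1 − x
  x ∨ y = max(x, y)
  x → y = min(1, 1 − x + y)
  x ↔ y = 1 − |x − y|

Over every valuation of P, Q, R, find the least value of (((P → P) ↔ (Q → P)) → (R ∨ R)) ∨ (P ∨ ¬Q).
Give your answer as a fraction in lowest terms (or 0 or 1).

Take P = 0, Q = 1/2, R = 0:
P → P = 0 → 0 = 1
Q → P = 1/2 → 0 = 1/2
(P → P) ↔ (Q → P) = 1 ↔ 1/2 = 1/2
R ∨ R = 0 ∨ 0 = 0
((P → P) ↔ (Q → P)) → (R ∨ R) = 1/2 → 0 = 1/2
¬Q = ¬1/2 = 1/2
P ∨ ¬Q = 0 ∨ 1/2 = 1/2
(((P → P) ↔ (Q → P)) → (R ∨ R)) ∨ (P ∨ ¬Q) = 1/2 ∨ 1/2 = 1/2
No assignment yields a value below 1/2, so this is the minimum.

1/2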